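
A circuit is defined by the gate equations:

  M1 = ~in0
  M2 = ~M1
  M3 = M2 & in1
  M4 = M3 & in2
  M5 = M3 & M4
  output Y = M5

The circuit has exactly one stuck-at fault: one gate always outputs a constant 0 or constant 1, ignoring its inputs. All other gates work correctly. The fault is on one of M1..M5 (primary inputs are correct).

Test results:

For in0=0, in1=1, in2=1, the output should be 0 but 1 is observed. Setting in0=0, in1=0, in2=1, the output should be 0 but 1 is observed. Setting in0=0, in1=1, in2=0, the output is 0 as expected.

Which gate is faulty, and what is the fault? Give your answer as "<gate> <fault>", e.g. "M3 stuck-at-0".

Fault-free values for test 1 (in0=0, in1=1, in2=1): M1=1, M2=0, M3=0, M4=0, M5=0, giving Y=0. Observed 1.
Test 1: faults giving observed 1 are {M1 stuck-at-0, M2 stuck-at-1, M3 stuck-at-1, M5 stuck-at-1}.
Test 2 (in0=0, in1=0, in2=1): fault-free M1=1, M2=0, M3=0, M4=0, M5=0 → 0; observed 1. Eliminates M1 stuck-at-0, M2 stuck-at-1.
Test 3 (in0=0, in1=1, in2=0): fault-free M1=1, M2=0, M3=0, M4=0, M5=0 → 0; observed 0. Eliminates M5 stuck-at-1.
Only M3 stuck-at-1 is consistent with every test.

M3 stuck-at-1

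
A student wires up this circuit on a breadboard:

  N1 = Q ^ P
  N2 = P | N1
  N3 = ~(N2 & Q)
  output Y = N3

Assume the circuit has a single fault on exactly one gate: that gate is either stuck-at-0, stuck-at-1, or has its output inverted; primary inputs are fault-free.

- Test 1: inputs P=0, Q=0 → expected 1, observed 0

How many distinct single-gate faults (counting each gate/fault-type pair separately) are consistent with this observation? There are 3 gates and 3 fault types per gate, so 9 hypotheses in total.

2

Fault-free: N1=0, N2=0, N3=1 → 1. Observed 0.
  N1 stuck-at-0: output 1 ✗
  N1 stuck-at-1: output 1 ✗
  N1 inverted output: output 1 ✗
  N2 stuck-at-0: output 1 ✗
  N2 stuck-at-1: output 1 ✗
  N2 inverted output: output 1 ✗
  N3 stuck-at-0: output 0 ✓
  N3 stuck-at-1: output 1 ✗
  N3 inverted output: output 0 ✓
Consistent faults: {N3 stuck-at-0, N3 inverted output} — 2 in all.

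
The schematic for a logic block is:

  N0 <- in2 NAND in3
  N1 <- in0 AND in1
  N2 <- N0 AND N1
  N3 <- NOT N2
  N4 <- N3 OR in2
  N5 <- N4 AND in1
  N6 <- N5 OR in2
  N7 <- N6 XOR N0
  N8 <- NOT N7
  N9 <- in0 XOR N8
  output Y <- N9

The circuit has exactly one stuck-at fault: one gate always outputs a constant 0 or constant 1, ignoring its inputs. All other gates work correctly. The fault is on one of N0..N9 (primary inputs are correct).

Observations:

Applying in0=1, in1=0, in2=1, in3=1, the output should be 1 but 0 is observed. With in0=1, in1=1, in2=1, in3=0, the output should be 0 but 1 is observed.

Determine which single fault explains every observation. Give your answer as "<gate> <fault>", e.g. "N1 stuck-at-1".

Fault-free values for test 1 (in0=1, in1=0, in2=1, in3=1): N0=0, N1=0, N2=0, N3=1, N4=1, N5=0, N6=1, N7=1, N8=0, N9=1, giving Y=1. Observed 0.
Test 1: faults giving observed 0 are {N0 stuck-at-1, N6 stuck-at-0, N7 stuck-at-0, N8 stuck-at-1, N9 stuck-at-0}.
Test 2 (in0=1, in1=1, in2=1, in3=0): fault-free N0=1, N1=1, N2=1, N3=0, N4=1, N5=1, N6=1, N7=0, N8=1, N9=0 → 0; observed 1. Eliminates N0 stuck-at-1, N7 stuck-at-0, N8 stuck-at-1, N9 stuck-at-0.
Only N6 stuck-at-0 is consistent with every test.

N6 stuck-at-0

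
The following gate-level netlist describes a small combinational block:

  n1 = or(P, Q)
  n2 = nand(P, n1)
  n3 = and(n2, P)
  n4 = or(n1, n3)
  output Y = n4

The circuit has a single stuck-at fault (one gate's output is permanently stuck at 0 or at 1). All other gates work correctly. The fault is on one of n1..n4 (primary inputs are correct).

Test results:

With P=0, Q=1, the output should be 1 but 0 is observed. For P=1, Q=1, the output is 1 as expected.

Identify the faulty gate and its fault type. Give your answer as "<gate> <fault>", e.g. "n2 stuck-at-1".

n1 stuck-at-0

Fault-free values for test 1 (P=0, Q=1): n1=1, n2=1, n3=0, n4=1, giving Y=1. Observed 0.
Test 1: faults giving observed 0 are {n1 stuck-at-0, n4 stuck-at-0}.
Test 2 (P=1, Q=1): fault-free n1=1, n2=0, n3=0, n4=1 → 1; observed 1. Eliminates n4 stuck-at-0.
Only n1 stuck-at-0 is consistent with every test.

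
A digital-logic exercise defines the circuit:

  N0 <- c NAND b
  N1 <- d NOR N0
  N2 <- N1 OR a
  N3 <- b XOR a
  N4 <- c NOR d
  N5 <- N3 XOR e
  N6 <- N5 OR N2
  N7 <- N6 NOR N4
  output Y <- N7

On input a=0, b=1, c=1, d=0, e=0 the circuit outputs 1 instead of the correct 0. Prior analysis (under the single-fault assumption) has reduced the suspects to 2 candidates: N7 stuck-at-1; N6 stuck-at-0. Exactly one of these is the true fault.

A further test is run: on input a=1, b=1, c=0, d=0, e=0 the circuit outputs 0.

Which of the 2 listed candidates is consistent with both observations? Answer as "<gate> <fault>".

Evaluate each candidate on input a=1, b=1, c=0, d=0, e=0:
  N7 stuck-at-1: N0=1, N1=0, N2=1, N3=0, N4=1, N5=0, N6=1, N7=1 [stuck-at-1] → 1 — eliminated
  N6 stuck-at-0: N0=1, N1=0, N2=1, N3=0, N4=1, N5=0, N6=0 [stuck-at-0], N7=0 → 0 — matches
Only N6 stuck-at-0 reproduces the observed 0.

N6 stuck-at-0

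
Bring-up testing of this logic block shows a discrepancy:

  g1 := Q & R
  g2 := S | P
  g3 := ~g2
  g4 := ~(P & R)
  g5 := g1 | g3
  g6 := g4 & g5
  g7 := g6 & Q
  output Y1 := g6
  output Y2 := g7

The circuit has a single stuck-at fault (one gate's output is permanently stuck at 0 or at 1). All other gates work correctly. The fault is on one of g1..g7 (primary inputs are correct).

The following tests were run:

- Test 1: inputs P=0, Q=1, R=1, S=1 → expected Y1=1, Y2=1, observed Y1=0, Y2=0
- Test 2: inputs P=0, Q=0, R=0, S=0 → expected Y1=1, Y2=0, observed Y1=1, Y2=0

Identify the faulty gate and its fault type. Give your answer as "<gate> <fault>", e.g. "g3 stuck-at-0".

Fault-free values for test 1 (P=0, Q=1, R=1, S=1): g1=1, g2=1, g3=0, g4=1, g5=1, g6=1, g7=1, giving Y1=1, Y2=1. Observed Y1=0, Y2=0.
Test 1: faults giving observed Y1=0, Y2=0 are {g1 stuck-at-0, g4 stuck-at-0, g5 stuck-at-0, g6 stuck-at-0}.
Test 2 (P=0, Q=0, R=0, S=0): fault-free g1=0, g2=0, g3=1, g4=1, g5=1, g6=1, g7=0 → Y1=1, Y2=0; observed Y1=1, Y2=0. Eliminates g4 stuck-at-0, g5 stuck-at-0, g6 stuck-at-0.
Only g1 stuck-at-0 is consistent with every test.

g1 stuck-at-0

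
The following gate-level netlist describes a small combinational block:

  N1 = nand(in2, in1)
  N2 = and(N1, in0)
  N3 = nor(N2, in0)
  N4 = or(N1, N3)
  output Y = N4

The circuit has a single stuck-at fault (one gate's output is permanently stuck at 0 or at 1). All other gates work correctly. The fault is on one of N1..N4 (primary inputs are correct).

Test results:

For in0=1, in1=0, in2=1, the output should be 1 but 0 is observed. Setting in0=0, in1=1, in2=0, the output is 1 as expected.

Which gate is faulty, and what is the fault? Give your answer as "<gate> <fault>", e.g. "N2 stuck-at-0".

N1 stuck-at-0

Fault-free values for test 1 (in0=1, in1=0, in2=1): N1=1, N2=1, N3=0, N4=1, giving Y=1. Observed 0.
Test 1: faults giving observed 0 are {N1 stuck-at-0, N4 stuck-at-0}.
Test 2 (in0=0, in1=1, in2=0): fault-free N1=1, N2=0, N3=1, N4=1 → 1; observed 1. Eliminates N4 stuck-at-0.
Only N1 stuck-at-0 is consistent with every test.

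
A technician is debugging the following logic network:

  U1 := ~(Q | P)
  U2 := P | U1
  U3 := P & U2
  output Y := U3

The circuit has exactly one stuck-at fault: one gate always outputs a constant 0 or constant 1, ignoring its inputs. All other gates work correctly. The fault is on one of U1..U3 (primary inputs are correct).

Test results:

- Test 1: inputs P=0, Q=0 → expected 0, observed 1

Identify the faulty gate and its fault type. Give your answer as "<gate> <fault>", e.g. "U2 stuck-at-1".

Fault-free values for test 1 (P=0, Q=0): U1=1, U2=1, U3=0, giving Y=0. Observed 1.
Test 1: faults giving observed 1 are {U3 stuck-at-1}.
Only U3 stuck-at-1 is consistent with every test.

U3 stuck-at-1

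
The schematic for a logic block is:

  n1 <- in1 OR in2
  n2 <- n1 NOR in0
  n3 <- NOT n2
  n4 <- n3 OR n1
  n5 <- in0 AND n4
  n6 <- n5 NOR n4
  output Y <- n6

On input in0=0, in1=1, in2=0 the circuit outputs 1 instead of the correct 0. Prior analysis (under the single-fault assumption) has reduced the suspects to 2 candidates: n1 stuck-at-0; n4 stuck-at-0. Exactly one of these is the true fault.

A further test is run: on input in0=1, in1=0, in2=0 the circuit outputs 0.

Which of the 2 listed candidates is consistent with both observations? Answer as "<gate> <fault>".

Evaluate each candidate on input in0=1, in1=0, in2=0:
  n1 stuck-at-0: n1=0 [stuck-at-0], n2=0, n3=1, n4=1, n5=1, n6=0 → 0 — matches
  n4 stuck-at-0: n1=0, n2=0, n3=1, n4=0 [stuck-at-0], n5=0, n6=1 → 1 — eliminated
Only n1 stuck-at-0 reproduces the observed 0.

n1 stuck-at-0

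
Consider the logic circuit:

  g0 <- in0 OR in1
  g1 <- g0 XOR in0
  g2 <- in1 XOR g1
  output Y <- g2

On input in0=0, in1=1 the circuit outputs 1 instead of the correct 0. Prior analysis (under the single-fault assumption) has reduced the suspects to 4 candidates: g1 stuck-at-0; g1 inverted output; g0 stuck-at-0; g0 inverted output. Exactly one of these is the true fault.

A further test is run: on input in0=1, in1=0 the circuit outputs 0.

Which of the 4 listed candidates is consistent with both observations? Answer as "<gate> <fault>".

g1 stuck-at-0

Evaluate each candidate on input in0=1, in1=0:
  g1 stuck-at-0: g0=1, g1=0 [stuck-at-0], g2=0 → 0 — matches
  g1 inverted output: g0=1, g1=1 [inverted output], g2=1 → 1 — eliminated
  g0 stuck-at-0: g0=0 [stuck-at-0], g1=1, g2=1 → 1 — eliminated
  g0 inverted output: g0=0 [inverted output], g1=1, g2=1 → 1 — eliminated
Only g1 stuck-at-0 reproduces the observed 0.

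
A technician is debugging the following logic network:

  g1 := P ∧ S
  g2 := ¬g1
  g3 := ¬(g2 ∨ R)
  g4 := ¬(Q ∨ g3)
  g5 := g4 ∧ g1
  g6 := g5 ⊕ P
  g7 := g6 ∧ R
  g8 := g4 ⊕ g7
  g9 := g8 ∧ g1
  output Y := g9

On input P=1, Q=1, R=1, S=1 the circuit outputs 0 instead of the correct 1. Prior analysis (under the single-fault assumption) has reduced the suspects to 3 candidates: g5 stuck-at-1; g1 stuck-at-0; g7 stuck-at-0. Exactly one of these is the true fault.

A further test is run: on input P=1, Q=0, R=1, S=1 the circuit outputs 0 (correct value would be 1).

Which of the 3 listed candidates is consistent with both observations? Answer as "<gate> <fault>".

Evaluate each candidate on input P=1, Q=0, R=1, S=1:
  g5 stuck-at-1: g1=1, g2=0, g3=0, g4=1, g5=1 [stuck-at-1], g6=0, g7=0, g8=1, g9=1 → 1 — eliminated
  g1 stuck-at-0: g1=0 [stuck-at-0], g2=1, g3=0, g4=1, g5=0, g6=1, g7=1, g8=0, g9=0 → 0 — matches
  g7 stuck-at-0: g1=1, g2=0, g3=0, g4=1, g5=1, g6=0, g7=0 [stuck-at-0], g8=1, g9=1 → 1 — eliminated
Only g1 stuck-at-0 reproduces the observed 0.

g1 stuck-at-0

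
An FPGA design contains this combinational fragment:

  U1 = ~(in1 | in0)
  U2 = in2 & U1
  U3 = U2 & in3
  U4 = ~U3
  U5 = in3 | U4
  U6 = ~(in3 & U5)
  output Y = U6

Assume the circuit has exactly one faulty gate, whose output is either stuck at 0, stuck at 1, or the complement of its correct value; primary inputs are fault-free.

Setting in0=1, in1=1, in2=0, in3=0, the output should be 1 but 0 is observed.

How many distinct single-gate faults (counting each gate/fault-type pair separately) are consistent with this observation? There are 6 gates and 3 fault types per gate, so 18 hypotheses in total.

2

Fault-free: U1=0, U2=0, U3=0, U4=1, U5=1, U6=1 → 1. Observed 0.
  U1: none of the 3 fault types match ✗
  U2: none of the 3 fault types match ✗
  U3: none of the 3 fault types match ✗
  U4: none of the 3 fault types match ✗
  U5: none of the 3 fault types match ✗
  U6: stuck-at-0, inverted output ✓; others ✗
Consistent faults: {U6 stuck-at-0, U6 inverted output} — 2 in all.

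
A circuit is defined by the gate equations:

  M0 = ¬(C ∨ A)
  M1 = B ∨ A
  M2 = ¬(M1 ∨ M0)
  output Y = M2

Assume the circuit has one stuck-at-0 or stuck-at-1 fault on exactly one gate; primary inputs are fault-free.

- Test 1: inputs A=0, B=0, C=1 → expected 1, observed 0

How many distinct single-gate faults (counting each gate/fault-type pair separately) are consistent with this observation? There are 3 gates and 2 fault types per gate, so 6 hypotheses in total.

Fault-free: M0=0, M1=0, M2=1 → 1. Observed 0.
  M0 stuck-at-0: output 1 ✗
  M0 stuck-at-1: output 0 ✓
  M1 stuck-at-0: output 1 ✗
  M1 stuck-at-1: output 0 ✓
  M2 stuck-at-0: output 0 ✓
  M2 stuck-at-1: output 1 ✗
Consistent faults: {M0 stuck-at-1, M1 stuck-at-1, M2 stuck-at-0} — 3 in all.

3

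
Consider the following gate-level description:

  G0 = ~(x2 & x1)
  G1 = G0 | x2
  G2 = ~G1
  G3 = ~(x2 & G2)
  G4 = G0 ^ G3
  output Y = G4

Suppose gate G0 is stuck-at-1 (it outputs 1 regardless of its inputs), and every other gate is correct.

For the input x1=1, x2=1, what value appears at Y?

Propagate with G0 forced: G0=1 [stuck-at-1], G1=1, G2=0, G3=1, G4=0.
So Y = 0. (Without the fault it would be 1.)

0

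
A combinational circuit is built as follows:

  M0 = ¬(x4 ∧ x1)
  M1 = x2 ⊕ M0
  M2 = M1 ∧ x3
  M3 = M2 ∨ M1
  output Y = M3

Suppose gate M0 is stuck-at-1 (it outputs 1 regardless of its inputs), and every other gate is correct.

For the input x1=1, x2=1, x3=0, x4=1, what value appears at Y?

0

Propagate with M0 forced: M0=1 [stuck-at-1], M1=0, M2=0, M3=0.
So Y = 0. (Without the fault it would be 1.)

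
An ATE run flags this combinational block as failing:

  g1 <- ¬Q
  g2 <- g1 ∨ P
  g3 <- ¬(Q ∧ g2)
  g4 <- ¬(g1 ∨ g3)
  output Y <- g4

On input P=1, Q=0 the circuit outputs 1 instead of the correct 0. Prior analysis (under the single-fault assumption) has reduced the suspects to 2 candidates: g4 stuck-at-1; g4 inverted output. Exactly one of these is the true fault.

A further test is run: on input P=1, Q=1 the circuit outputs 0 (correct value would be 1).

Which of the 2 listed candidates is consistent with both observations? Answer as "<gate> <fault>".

g4 inverted output

Evaluate each candidate on input P=1, Q=1:
  g4 stuck-at-1: g1=0, g2=1, g3=0, g4=1 [stuck-at-1] → 1 — eliminated
  g4 inverted output: g1=0, g2=1, g3=0, g4=0 [inverted output] → 0 — matches
Only g4 inverted output reproduces the observed 0.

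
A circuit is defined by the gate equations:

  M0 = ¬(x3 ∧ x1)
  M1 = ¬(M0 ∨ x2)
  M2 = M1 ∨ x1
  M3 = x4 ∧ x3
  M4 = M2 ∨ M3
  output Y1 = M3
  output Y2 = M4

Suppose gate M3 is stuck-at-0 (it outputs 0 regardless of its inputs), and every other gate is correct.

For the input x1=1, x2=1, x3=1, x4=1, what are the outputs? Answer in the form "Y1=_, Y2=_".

Propagate with M3 forced: M0=0, M1=0, M2=1, M3=0 [stuck-at-0], M4=1.
So the outputs are Y1=0, Y2=1. (Without the fault they would be Y1=1, Y2=1.)

Y1=0, Y2=1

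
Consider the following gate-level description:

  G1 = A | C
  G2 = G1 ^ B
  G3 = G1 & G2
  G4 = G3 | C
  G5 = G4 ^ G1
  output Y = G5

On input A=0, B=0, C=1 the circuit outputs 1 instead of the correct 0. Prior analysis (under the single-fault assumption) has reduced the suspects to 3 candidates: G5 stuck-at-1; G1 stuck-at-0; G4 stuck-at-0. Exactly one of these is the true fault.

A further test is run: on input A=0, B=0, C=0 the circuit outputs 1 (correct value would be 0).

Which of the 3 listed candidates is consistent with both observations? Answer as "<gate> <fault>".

G5 stuck-at-1

Evaluate each candidate on input A=0, B=0, C=0:
  G5 stuck-at-1: G1=0, G2=0, G3=0, G4=0, G5=1 [stuck-at-1] → 1 — matches
  G1 stuck-at-0: G1=0 [stuck-at-0], G2=0, G3=0, G4=0, G5=0 → 0 — eliminated
  G4 stuck-at-0: G1=0, G2=0, G3=0, G4=0 [stuck-at-0], G5=0 → 0 — eliminated
Only G5 stuck-at-1 reproduces the observed 1.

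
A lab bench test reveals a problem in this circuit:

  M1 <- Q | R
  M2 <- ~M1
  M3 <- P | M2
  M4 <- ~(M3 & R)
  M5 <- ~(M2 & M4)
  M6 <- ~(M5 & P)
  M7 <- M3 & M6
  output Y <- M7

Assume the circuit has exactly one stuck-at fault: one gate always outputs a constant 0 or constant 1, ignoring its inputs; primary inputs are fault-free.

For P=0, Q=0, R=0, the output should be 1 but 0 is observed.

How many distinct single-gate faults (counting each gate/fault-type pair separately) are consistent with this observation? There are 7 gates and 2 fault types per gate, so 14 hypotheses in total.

Fault-free: M1=0, M2=1, M3=1, M4=1, M5=0, M6=1, M7=1 → 1. Observed 0.
  M1 stuck-at-0: output 1 ✗
  M1 stuck-at-1: output 0 ✓
  M2 stuck-at-0: output 0 ✓
  M2 stuck-at-1: output 1 ✗
  M3 stuck-at-0: output 0 ✓
  M3 stuck-at-1: output 1 ✗
  M4 stuck-at-0: output 1 ✗
  M4 stuck-at-1: output 1 ✗
  M5 stuck-at-0: output 1 ✗
  M5 stuck-at-1: output 1 ✗
  M6 stuck-at-0: output 0 ✓
  M6 stuck-at-1: output 1 ✗
  M7 stuck-at-0: output 0 ✓
  M7 stuck-at-1: output 1 ✗
Consistent faults: {M1 stuck-at-1, M2 stuck-at-0, M3 stuck-at-0, M6 stuck-at-0, M7 stuck-at-0} — 5 in all.

5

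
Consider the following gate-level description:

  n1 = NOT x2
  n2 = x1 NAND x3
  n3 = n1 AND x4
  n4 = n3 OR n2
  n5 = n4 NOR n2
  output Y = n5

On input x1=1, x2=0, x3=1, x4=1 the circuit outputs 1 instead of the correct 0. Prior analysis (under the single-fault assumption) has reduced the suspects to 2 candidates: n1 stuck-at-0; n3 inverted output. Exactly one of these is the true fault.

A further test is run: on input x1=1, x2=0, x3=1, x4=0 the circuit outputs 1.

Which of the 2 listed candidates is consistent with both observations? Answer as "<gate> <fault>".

n1 stuck-at-0

Evaluate each candidate on input x1=1, x2=0, x3=1, x4=0:
  n1 stuck-at-0: n1=0 [stuck-at-0], n2=0, n3=0, n4=0, n5=1 → 1 — matches
  n3 inverted output: n1=1, n2=0, n3=1 [inverted output], n4=1, n5=0 → 0 — eliminated
Only n1 stuck-at-0 reproduces the observed 1.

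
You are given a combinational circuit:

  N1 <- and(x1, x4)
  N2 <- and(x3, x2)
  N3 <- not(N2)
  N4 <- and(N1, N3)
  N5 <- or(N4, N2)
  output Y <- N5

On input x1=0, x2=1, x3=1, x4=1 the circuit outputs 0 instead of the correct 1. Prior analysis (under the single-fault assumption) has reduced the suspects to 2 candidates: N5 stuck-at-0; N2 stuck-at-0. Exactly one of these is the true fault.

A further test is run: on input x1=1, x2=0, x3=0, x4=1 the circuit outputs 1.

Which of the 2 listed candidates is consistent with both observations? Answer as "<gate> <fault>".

Evaluate each candidate on input x1=1, x2=0, x3=0, x4=1:
  N5 stuck-at-0: N1=1, N2=0, N3=1, N4=1, N5=0 [stuck-at-0] → 0 — eliminated
  N2 stuck-at-0: N1=1, N2=0 [stuck-at-0], N3=1, N4=1, N5=1 → 1 — matches
Only N2 stuck-at-0 reproduces the observed 1.

N2 stuck-at-0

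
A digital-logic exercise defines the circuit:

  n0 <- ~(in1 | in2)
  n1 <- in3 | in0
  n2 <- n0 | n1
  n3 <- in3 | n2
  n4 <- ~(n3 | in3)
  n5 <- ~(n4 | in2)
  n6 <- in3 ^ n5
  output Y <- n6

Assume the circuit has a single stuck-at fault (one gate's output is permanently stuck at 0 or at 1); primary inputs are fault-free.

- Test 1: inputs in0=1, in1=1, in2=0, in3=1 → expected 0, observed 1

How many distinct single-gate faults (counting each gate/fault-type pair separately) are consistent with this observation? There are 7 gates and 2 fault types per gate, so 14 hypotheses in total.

3

Fault-free: n0=0, n1=1, n2=1, n3=1, n4=0, n5=1, n6=0 → 0. Observed 1.
  n0 stuck-at-0: output 0 ✗
  n0 stuck-at-1: output 0 ✗
  n1 stuck-at-0: output 0 ✗
  n1 stuck-at-1: output 0 ✗
  n2 stuck-at-0: output 0 ✗
  n2 stuck-at-1: output 0 ✗
  n3 stuck-at-0: output 0 ✗
  n3 stuck-at-1: output 0 ✗
  n4 stuck-at-0: output 0 ✗
  n4 stuck-at-1: output 1 ✓
  n5 stuck-at-0: output 1 ✓
  n5 stuck-at-1: output 0 ✗
  n6 stuck-at-0: output 0 ✗
  n6 stuck-at-1: output 1 ✓
Consistent faults: {n4 stuck-at-1, n5 stuck-at-0, n6 stuck-at-1} — 3 in all.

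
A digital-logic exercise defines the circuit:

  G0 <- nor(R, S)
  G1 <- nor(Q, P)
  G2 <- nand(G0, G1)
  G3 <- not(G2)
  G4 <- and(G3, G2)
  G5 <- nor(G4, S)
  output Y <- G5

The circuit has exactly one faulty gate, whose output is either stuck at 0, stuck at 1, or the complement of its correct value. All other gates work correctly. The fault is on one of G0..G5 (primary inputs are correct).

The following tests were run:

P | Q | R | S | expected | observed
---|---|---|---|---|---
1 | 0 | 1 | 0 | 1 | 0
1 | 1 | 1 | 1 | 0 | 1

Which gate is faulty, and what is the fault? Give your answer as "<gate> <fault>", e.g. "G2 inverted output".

Fault-free values for test 1 (P=1, Q=0, R=1, S=0): G0=0, G1=0, G2=1, G3=0, G4=0, G5=1, giving Y=1. Observed 0.
Test 1: faults giving observed 0 are {G3 stuck-at-1, G3 inverted output, G4 stuck-at-1, G4 inverted output, G5 stuck-at-0, G5 inverted output}.
Test 2 (P=1, Q=1, R=1, S=1): fault-free G0=0, G1=0, G2=1, G3=0, G4=0, G5=0 → 0; observed 1. Eliminates G3 stuck-at-1, G3 inverted output, G4 stuck-at-1, G4 inverted output, G5 stuck-at-0.
Only G5 inverted output is consistent with every test.

G5 inverted output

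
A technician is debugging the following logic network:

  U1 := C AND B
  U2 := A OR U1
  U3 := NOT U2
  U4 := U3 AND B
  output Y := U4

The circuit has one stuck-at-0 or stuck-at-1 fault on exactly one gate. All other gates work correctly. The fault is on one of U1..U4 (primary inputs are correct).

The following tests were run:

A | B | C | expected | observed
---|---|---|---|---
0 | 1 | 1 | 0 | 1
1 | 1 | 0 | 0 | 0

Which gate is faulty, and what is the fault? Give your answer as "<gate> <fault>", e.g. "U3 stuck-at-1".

U1 stuck-at-0

Fault-free values for test 1 (A=0, B=1, C=1): U1=1, U2=1, U3=0, U4=0, giving Y=0. Observed 1.
Test 1: faults giving observed 1 are {U1 stuck-at-0, U2 stuck-at-0, U3 stuck-at-1, U4 stuck-at-1}.
Test 2 (A=1, B=1, C=0): fault-free U1=0, U2=1, U3=0, U4=0 → 0; observed 0. Eliminates U2 stuck-at-0, U3 stuck-at-1, U4 stuck-at-1.
Only U1 stuck-at-0 is consistent with every test.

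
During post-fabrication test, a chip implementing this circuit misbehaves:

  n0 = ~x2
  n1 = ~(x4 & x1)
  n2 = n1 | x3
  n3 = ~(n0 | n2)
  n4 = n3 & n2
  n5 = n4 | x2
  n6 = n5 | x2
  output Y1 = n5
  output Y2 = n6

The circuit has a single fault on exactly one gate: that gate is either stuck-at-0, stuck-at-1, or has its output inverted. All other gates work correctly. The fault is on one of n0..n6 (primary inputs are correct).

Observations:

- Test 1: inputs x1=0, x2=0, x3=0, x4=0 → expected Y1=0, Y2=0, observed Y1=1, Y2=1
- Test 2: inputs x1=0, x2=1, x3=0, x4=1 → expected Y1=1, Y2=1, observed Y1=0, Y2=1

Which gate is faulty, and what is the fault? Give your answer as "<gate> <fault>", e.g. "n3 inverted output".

Fault-free values for test 1 (x1=0, x2=0, x3=0, x4=0): n0=1, n1=1, n2=1, n3=0, n4=0, n5=0, n6=0, giving Y1=0, Y2=0. Observed Y1=1, Y2=1.
Test 1: faults giving observed Y1=1, Y2=1 are {n3 stuck-at-1, n3 inverted output, n4 stuck-at-1, n4 inverted output, n5 stuck-at-1, n5 inverted output}.
Test 2 (x1=0, x2=1, x3=0, x4=1): fault-free n0=0, n1=1, n2=1, n3=0, n4=0, n5=1, n6=1 → Y1=1, Y2=1; observed Y1=0, Y2=1. Eliminates n3 stuck-at-1, n3 inverted output, n4 stuck-at-1, n4 inverted output, n5 stuck-at-1.
Only n5 inverted output is consistent with every test.

n5 inverted output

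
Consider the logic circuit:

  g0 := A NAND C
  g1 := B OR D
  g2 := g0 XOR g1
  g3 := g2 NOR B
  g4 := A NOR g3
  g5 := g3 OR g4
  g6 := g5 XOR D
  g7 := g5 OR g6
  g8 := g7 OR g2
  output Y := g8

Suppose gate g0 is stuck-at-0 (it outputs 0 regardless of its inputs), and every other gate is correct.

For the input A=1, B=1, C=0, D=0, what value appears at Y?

Propagate with g0 forced: g0=0 [stuck-at-0], g1=1, g2=1, g3=0, g4=0, g5=0, g6=0, g7=0, g8=1.
So Y = 1. (Without the fault it would be 0.)

1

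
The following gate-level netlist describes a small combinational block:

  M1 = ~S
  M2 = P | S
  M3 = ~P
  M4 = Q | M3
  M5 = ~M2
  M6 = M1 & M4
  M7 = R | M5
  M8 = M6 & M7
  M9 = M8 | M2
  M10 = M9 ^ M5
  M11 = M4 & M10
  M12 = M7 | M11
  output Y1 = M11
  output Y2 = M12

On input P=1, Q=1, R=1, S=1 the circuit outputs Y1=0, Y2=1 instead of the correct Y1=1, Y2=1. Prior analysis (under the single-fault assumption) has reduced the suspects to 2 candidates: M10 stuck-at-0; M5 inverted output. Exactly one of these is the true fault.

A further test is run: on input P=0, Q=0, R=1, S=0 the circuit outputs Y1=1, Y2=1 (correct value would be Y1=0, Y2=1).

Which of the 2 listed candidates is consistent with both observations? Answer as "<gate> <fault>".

M5 inverted output

Evaluate each candidate on input P=0, Q=0, R=1, S=0:
  M10 stuck-at-0: M1=1, M2=0, M3=1, M4=1, M5=1, M6=1, M7=1, M8=1, M9=1, M10=0 [stuck-at-0], M11=0, M12=1 → Y1=0, Y2=1 — eliminated
  M5 inverted output: M1=1, M2=0, M3=1, M4=1, M5=0 [inverted output], M6=1, M7=1, M8=1, M9=1, M10=1, M11=1, M12=1 → Y1=1, Y2=1 — matches
Only M5 inverted output reproduces the observed Y1=1, Y2=1.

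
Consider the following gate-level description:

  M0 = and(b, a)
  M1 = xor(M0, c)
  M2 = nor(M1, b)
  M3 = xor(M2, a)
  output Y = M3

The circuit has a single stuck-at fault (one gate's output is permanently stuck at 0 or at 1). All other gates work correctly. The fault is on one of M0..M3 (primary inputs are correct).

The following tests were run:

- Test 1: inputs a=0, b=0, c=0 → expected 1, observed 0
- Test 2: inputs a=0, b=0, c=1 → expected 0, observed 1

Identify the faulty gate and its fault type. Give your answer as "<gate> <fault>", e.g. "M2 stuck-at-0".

Fault-free values for test 1 (a=0, b=0, c=0): M0=0, M1=0, M2=1, M3=1, giving Y=1. Observed 0.
Test 1: faults giving observed 0 are {M0 stuck-at-1, M1 stuck-at-1, M2 stuck-at-0, M3 stuck-at-0}.
Test 2 (a=0, b=0, c=1): fault-free M0=0, M1=1, M2=0, M3=0 → 0; observed 1. Eliminates M1 stuck-at-1, M2 stuck-at-0, M3 stuck-at-0.
Only M0 stuck-at-1 is consistent with every test.

M0 stuck-at-1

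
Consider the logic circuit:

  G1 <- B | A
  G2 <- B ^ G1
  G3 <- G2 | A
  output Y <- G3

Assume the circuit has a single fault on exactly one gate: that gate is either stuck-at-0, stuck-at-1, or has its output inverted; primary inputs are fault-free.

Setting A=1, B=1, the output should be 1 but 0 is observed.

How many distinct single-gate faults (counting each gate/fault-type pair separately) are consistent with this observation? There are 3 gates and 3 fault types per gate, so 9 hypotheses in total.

Fault-free: G1=1, G2=0, G3=1 → 1. Observed 0.
  G1 stuck-at-0: output 1 ✗
  G1 stuck-at-1: output 1 ✗
  G1 inverted output: output 1 ✗
  G2 stuck-at-0: output 1 ✗
  G2 stuck-at-1: output 1 ✗
  G2 inverted output: output 1 ✗
  G3 stuck-at-0: output 0 ✓
  G3 stuck-at-1: output 1 ✗
  G3 inverted output: output 0 ✓
Consistent faults: {G3 stuck-at-0, G3 inverted output} — 2 in all.

2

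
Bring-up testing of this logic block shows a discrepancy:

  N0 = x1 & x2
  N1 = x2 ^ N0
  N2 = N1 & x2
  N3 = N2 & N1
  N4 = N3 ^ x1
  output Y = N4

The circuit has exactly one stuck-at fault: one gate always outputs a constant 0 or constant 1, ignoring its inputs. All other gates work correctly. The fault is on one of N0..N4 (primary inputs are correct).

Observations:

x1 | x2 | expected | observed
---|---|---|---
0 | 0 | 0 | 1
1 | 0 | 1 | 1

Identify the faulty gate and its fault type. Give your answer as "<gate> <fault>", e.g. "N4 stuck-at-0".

Fault-free values for test 1 (x1=0, x2=0): N0=0, N1=0, N2=0, N3=0, N4=0, giving Y=0. Observed 1.
Test 1: faults giving observed 1 are {N3 stuck-at-1, N4 stuck-at-1}.
Test 2 (x1=1, x2=0): fault-free N0=0, N1=0, N2=0, N3=0, N4=1 → 1; observed 1. Eliminates N3 stuck-at-1.
Only N4 stuck-at-1 is consistent with every test.

N4 stuck-at-1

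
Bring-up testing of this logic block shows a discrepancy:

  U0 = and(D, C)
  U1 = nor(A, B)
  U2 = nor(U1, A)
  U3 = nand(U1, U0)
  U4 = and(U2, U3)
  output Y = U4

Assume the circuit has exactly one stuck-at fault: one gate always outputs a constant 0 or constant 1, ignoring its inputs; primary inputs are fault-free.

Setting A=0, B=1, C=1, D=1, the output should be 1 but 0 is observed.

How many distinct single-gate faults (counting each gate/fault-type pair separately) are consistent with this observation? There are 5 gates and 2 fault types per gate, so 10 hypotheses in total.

Fault-free: U0=1, U1=0, U2=1, U3=1, U4=1 → 1. Observed 0.
  U0 stuck-at-0: output 1 ✗
  U0 stuck-at-1: output 1 ✗
  U1 stuck-at-0: output 1 ✗
  U1 stuck-at-1: output 0 ✓
  U2 stuck-at-0: output 0 ✓
  U2 stuck-at-1: output 1 ✗
  U3 stuck-at-0: output 0 ✓
  U3 stuck-at-1: output 1 ✗
  U4 stuck-at-0: output 0 ✓
  U4 stuck-at-1: output 1 ✗
Consistent faults: {U1 stuck-at-1, U2 stuck-at-0, U3 stuck-at-0, U4 stuck-at-0} — 4 in all.

4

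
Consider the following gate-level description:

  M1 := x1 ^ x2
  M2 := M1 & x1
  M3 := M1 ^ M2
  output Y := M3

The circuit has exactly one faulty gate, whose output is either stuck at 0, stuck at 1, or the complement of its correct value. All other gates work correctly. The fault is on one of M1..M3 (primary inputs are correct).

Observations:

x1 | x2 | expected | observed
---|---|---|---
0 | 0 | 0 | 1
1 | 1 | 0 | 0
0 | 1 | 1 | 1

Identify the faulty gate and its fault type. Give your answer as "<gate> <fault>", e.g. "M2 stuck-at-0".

M1 stuck-at-1

Fault-free values for test 1 (x1=0, x2=0): M1=0, M2=0, M3=0, giving Y=0. Observed 1.
Test 1: faults giving observed 1 are {M1 stuck-at-1, M1 inverted output, M2 stuck-at-1, M2 inverted output, M3 stuck-at-1, M3 inverted output}.
Test 2 (x1=1, x2=1): fault-free M1=0, M2=0, M3=0 → 0; observed 0. Eliminates M2 stuck-at-1, M2 inverted output, M3 stuck-at-1, M3 inverted output.
Test 3 (x1=0, x2=1): fault-free M1=1, M2=0, M3=1 → 1; observed 1. Eliminates M1 inverted output.
Only M1 stuck-at-1 is consistent with every test.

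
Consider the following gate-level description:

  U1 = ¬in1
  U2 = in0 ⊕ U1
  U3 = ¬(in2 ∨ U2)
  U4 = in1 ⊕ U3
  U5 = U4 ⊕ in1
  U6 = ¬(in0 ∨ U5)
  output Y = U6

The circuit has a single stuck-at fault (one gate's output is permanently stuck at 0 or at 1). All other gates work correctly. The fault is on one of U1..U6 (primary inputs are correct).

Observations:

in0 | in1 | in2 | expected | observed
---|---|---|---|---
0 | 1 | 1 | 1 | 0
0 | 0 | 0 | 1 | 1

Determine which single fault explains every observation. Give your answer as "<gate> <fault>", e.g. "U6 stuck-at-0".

U4 stuck-at-0

Fault-free values for test 1 (in0=0, in1=1, in2=1): U1=0, U2=0, U3=0, U4=1, U5=0, U6=1, giving Y=1. Observed 0.
Test 1: faults giving observed 0 are {U3 stuck-at-1, U4 stuck-at-0, U5 stuck-at-1, U6 stuck-at-0}.
Test 2 (in0=0, in1=0, in2=0): fault-free U1=1, U2=1, U3=0, U4=0, U5=0, U6=1 → 1; observed 1. Eliminates U3 stuck-at-1, U5 stuck-at-1, U6 stuck-at-0.
Only U4 stuck-at-0 is consistent with every test.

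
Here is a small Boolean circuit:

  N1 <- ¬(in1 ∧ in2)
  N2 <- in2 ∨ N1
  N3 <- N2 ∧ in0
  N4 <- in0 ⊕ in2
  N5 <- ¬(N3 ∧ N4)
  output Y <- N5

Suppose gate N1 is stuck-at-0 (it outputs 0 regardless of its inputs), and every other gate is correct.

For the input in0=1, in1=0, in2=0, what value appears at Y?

1

Propagate with N1 forced: N1=0 [stuck-at-0], N2=0, N3=0, N4=1, N5=1.
So Y = 1. (Without the fault it would be 0.)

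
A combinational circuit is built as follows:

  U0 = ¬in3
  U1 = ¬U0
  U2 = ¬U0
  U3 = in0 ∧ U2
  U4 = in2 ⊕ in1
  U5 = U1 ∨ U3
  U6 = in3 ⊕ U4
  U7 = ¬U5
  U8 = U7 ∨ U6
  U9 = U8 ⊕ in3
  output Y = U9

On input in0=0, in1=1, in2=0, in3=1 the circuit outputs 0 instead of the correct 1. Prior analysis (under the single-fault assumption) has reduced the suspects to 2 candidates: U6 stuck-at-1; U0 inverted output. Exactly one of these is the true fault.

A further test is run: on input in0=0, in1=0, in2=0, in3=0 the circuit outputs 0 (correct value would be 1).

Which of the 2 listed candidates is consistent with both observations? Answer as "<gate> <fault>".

Evaluate each candidate on input in0=0, in1=0, in2=0, in3=0:
  U6 stuck-at-1: U0=1, U1=0, U2=0, U3=0, U4=0, U5=0, U6=1 [stuck-at-1], U7=1, U8=1, U9=1 → 1 — eliminated
  U0 inverted output: U0=0 [inverted output], U1=1, U2=1, U3=0, U4=0, U5=1, U6=0, U7=0, U8=0, U9=0 → 0 — matches
Only U0 inverted output reproduces the observed 0.

U0 inverted output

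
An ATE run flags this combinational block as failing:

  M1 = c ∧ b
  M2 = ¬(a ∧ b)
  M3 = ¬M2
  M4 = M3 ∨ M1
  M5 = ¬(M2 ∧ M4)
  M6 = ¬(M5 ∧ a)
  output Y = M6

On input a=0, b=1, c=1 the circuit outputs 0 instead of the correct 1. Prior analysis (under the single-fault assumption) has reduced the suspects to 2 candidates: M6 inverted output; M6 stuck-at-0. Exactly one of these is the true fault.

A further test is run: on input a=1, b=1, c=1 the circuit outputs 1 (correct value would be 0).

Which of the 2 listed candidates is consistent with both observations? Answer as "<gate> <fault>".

Evaluate each candidate on input a=1, b=1, c=1:
  M6 inverted output: M1=1, M2=0, M3=1, M4=1, M5=1, M6=1 [inverted output] → 1 — matches
  M6 stuck-at-0: M1=1, M2=0, M3=1, M4=1, M5=1, M6=0 [stuck-at-0] → 0 — eliminated
Only M6 inverted output reproduces the observed 1.

M6 inverted output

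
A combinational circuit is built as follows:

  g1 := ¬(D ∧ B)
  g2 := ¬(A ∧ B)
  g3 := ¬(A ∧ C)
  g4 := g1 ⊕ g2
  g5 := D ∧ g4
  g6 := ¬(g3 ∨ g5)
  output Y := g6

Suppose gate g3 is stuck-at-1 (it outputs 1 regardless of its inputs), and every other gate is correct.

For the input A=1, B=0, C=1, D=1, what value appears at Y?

0

Propagate with g3 forced: g1=1, g2=1, g3=1 [stuck-at-1], g4=0, g5=0, g6=0.
So Y = 0. (Without the fault it would be 1.)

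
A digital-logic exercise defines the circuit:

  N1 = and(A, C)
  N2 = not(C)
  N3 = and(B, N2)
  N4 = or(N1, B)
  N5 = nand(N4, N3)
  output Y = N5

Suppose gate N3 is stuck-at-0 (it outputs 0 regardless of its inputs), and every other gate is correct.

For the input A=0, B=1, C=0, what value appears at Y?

1

Propagate with N3 forced: N1=0, N2=1, N3=0 [stuck-at-0], N4=1, N5=1.
So Y = 1. (Without the fault it would be 0.)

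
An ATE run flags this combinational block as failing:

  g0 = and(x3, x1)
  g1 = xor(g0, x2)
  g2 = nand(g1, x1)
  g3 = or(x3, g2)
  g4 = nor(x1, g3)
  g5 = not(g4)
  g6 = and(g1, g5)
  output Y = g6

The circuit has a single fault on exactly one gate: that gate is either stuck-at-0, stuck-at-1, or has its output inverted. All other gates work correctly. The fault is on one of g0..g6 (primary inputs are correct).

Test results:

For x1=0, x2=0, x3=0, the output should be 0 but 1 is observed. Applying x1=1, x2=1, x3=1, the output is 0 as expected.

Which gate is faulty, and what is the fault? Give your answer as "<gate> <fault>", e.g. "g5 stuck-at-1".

g0 stuck-at-1

Fault-free values for test 1 (x1=0, x2=0, x3=0): g0=0, g1=0, g2=1, g3=1, g4=0, g5=1, g6=0, giving Y=0. Observed 1.
Test 1: faults giving observed 1 are {g0 stuck-at-1, g0 inverted output, g1 stuck-at-1, g1 inverted output, g6 stuck-at-1, g6 inverted output}.
Test 2 (x1=1, x2=1, x3=1): fault-free g0=1, g1=0, g2=1, g3=1, g4=0, g5=1, g6=0 → 0; observed 0. Eliminates g0 inverted output, g1 stuck-at-1, g1 inverted output, g6 stuck-at-1, g6 inverted output.
Only g0 stuck-at-1 is consistent with every test.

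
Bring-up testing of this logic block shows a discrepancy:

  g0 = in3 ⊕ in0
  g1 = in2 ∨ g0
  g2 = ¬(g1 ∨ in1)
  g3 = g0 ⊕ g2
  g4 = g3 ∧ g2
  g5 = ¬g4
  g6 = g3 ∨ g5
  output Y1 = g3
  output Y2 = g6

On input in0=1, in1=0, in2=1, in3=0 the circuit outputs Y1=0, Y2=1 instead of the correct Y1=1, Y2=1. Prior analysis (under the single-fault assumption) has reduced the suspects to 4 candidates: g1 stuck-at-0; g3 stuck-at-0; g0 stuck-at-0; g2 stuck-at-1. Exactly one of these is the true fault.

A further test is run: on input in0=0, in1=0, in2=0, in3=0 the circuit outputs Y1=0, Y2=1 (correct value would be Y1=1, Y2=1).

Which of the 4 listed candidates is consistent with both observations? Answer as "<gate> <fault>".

g3 stuck-at-0

Evaluate each candidate on input in0=0, in1=0, in2=0, in3=0:
  g1 stuck-at-0: g0=0, g1=0 [stuck-at-0], g2=1, g3=1, g4=1, g5=0, g6=1 → Y1=1, Y2=1 — eliminated
  g3 stuck-at-0: g0=0, g1=0, g2=1, g3=0 [stuck-at-0], g4=0, g5=1, g6=1 → Y1=0, Y2=1 — matches
  g0 stuck-at-0: g0=0 [stuck-at-0], g1=0, g2=1, g3=1, g4=1, g5=0, g6=1 → Y1=1, Y2=1 — eliminated
  g2 stuck-at-1: g0=0, g1=0, g2=1 [stuck-at-1], g3=1, g4=1, g5=0, g6=1 → Y1=1, Y2=1 — eliminated
Only g3 stuck-at-0 reproduces the observed Y1=0, Y2=1.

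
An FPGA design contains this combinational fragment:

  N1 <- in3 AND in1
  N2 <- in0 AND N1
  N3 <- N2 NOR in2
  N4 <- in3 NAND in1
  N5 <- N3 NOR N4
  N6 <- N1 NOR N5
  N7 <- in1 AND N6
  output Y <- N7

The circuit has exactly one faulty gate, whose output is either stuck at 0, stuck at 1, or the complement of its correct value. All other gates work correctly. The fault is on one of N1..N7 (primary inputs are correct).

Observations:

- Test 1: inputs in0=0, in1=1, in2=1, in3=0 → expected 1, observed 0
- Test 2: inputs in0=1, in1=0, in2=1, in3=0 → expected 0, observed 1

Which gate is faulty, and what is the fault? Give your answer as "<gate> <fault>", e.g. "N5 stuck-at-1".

Fault-free values for test 1 (in0=0, in1=1, in2=1, in3=0): N1=0, N2=0, N3=0, N4=1, N5=0, N6=1, N7=1, giving Y=1. Observed 0.
Test 1: faults giving observed 0 are {N1 stuck-at-1, N1 inverted output, N4 stuck-at-0, N4 inverted output, N5 stuck-at-1, N5 inverted output, N6 stuck-at-0, N6 inverted output, N7 stuck-at-0, N7 inverted output}.
Test 2 (in0=1, in1=0, in2=1, in3=0): fault-free N1=0, N2=0, N3=0, N4=1, N5=0, N6=1, N7=0 → 0; observed 1. Eliminates N1 stuck-at-1, N1 inverted output, N4 stuck-at-0, N4 inverted output, N5 stuck-at-1, N5 inverted output, N6 stuck-at-0, N6 inverted output, N7 stuck-at-0.
Only N7 inverted output is consistent with every test.

N7 inverted output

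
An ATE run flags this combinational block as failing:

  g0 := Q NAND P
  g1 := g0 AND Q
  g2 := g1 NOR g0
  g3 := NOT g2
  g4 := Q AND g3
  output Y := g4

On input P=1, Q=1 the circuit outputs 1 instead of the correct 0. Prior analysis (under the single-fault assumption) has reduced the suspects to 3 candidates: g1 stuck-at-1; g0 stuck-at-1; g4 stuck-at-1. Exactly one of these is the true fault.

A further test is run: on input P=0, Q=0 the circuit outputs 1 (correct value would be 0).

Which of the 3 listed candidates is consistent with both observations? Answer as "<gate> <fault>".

Evaluate each candidate on input P=0, Q=0:
  g1 stuck-at-1: g0=1, g1=1 [stuck-at-1], g2=0, g3=1, g4=0 → 0 — eliminated
  g0 stuck-at-1: g0=1 [stuck-at-1], g1=0, g2=0, g3=1, g4=0 → 0 — eliminated
  g4 stuck-at-1: g0=1, g1=0, g2=0, g3=1, g4=1 [stuck-at-1] → 1 — matches
Only g4 stuck-at-1 reproduces the observed 1.

g4 stuck-at-1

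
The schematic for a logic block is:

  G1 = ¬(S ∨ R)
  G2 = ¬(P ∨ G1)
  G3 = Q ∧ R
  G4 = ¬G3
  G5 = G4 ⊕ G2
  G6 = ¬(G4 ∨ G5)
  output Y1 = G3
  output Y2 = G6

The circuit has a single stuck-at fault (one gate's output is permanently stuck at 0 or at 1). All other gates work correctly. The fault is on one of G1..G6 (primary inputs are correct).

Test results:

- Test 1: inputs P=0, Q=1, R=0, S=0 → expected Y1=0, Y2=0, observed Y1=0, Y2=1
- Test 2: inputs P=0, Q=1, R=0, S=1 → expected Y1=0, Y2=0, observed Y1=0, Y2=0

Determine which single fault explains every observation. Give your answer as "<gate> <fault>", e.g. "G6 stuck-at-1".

G4 stuck-at-0

Fault-free values for test 1 (P=0, Q=1, R=0, S=0): G1=1, G2=0, G3=0, G4=1, G5=1, G6=0, giving Y1=0, Y2=0. Observed Y1=0, Y2=1.
Test 1: faults giving observed Y1=0, Y2=1 are {G4 stuck-at-0, G6 stuck-at-1}.
Test 2 (P=0, Q=1, R=0, S=1): fault-free G1=0, G2=1, G3=0, G4=1, G5=0, G6=0 → Y1=0, Y2=0; observed Y1=0, Y2=0. Eliminates G6 stuck-at-1.
Only G4 stuck-at-0 is consistent with every test.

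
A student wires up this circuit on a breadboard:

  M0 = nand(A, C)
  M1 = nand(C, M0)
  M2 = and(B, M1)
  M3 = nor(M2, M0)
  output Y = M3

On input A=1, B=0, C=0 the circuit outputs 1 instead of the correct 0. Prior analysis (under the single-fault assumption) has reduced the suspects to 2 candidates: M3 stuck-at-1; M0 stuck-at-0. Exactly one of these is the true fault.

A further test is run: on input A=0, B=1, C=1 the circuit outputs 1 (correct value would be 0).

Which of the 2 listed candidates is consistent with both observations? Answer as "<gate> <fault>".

Evaluate each candidate on input A=0, B=1, C=1:
  M3 stuck-at-1: M0=1, M1=0, M2=0, M3=1 [stuck-at-1] → 1 — matches
  M0 stuck-at-0: M0=0 [stuck-at-0], M1=1, M2=1, M3=0 → 0 — eliminated
Only M3 stuck-at-1 reproduces the observed 1.

M3 stuck-at-1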